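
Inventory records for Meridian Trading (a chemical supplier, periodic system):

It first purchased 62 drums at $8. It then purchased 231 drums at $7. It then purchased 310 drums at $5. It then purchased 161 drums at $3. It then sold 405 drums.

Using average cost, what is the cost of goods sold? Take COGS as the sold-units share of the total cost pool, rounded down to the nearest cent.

Sale 1, sell 405: 405/764 × $4,146.00 → $2,197.81
Ending inventory (cost pool remaining) = $1,948.19

COGS = $2,197.81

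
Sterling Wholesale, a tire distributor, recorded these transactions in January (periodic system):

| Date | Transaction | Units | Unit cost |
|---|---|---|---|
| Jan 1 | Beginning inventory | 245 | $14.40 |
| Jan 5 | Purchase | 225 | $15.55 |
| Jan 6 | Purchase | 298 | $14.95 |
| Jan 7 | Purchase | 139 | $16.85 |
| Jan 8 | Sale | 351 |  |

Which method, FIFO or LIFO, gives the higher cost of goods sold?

FIFO COGS: 245 @ $14.40 + 106 @ $15.55 = $5,176.30
LIFO COGS: 139 @ $16.85 + 212 @ $14.95 = $5,511.55

LIFO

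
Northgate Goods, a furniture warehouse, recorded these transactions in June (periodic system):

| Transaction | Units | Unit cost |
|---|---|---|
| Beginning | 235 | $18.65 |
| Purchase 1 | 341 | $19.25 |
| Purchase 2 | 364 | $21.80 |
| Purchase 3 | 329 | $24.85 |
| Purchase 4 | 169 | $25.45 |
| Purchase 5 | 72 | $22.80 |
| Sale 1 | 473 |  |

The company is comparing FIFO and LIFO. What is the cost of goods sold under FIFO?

FIFO COGS: 235 @ $18.65 + 238 @ $19.25 = $8,964.25
LIFO COGS: 72 @ $22.80 + 169 @ $25.45 + 232 @ $24.85 = $11,707.85

COGS = $8,964.25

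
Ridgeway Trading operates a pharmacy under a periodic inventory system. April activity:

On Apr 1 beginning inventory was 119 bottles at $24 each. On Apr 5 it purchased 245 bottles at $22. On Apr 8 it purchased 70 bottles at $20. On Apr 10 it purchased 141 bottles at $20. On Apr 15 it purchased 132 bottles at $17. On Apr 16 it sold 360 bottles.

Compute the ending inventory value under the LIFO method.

Ending inventory = $7,872

Apr 16, 360 sold [LIFO — newest first]: 132 @ $17 + 141 @ $20 + 70 @ $20 + 17 @ $22 = $6,838
Ending inventory: 119 @ $24 + 228 @ $22 = $7,872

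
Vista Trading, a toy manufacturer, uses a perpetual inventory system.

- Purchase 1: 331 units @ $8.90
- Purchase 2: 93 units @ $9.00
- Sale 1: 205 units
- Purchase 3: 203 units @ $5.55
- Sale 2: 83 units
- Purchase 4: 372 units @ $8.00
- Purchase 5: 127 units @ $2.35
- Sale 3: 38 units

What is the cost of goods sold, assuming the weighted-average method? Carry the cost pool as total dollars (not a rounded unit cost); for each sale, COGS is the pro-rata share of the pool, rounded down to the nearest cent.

After Purchase 1: 331 on hand, pool $2,945.90 (≈ $8.9000 each)
After Purchase 2: 424 on hand, pool $3,782.90 (≈ $8.9219 each)
Sale 1, sell 205: 205/424 × $3,782.90 → $1,828.99
After Purchase 3: 422 on hand, pool $3,080.56 (≈ $7.2999 each)
Sale 2, sell 83: 83/422 × $3,080.56 → $605.89
After Purchase 4: 711 on hand, pool $5,450.67 (≈ $7.6662 each)
After Purchase 5: 838 on hand, pool $5,749.12 (≈ $6.8605 each)
Sale 3, sell 38: 38/838 × $5,749.12 → $260.69
Total COGS = $1,828.99 + $605.89 + $260.69 = $2,695.57
Ending inventory (cost pool remaining) = $5,488.43
Check: goods available $8,184.00 = COGS $2,695.57 + ending $5,488.43

COGS = $2,695.57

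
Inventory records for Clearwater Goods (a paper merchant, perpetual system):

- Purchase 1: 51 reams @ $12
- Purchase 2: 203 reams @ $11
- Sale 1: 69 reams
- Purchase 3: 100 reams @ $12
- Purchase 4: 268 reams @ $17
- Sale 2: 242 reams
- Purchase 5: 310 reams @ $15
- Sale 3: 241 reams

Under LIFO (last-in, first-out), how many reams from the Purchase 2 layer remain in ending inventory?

Sale 1 (69) [LIFO — newest first]: 69 @ $11 = $759
Sale 2 (242) [LIFO — newest first]: 242 @ $17 = $4,114
Sale 3 (241) [LIFO — newest first]: 241 @ $15 = $3,615
Total COGS = $759 + $4,114 + $3,615 = $8,488
Ending inventory: 51 @ $12 + 134 @ $11 + 100 @ $12 + 26 @ $17 + 69 @ $15 = $4,763
Check: goods available $13,251 = COGS $8,488 + ending $4,763

134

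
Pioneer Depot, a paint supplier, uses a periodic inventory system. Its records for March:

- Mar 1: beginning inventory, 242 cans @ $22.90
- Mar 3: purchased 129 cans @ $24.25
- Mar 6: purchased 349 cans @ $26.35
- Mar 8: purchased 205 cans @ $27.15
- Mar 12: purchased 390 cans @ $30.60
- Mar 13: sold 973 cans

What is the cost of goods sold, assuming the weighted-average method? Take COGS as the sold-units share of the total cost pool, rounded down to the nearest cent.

Mar 13, sell 973: 973/1315 × $35,365.95 → $26,168.11
Ending inventory (cost pool remaining) = $9,197.84

COGS = $26,168.11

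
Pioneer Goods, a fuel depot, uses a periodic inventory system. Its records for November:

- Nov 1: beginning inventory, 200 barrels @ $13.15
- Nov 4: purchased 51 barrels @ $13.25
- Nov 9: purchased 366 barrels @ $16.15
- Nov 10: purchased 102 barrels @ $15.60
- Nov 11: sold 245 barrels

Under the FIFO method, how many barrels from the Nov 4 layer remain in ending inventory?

Nov 11, 245 sold [FIFO — oldest first]: 200 @ $13.15 + 45 @ $13.25 = $3,226.25
Ending inventory: 6 @ $13.25 + 366 @ $16.15 + 102 @ $15.60 = $7,581.60
Check: goods available $10,807.85 = COGS $3,226.25 + ending $7,581.60

6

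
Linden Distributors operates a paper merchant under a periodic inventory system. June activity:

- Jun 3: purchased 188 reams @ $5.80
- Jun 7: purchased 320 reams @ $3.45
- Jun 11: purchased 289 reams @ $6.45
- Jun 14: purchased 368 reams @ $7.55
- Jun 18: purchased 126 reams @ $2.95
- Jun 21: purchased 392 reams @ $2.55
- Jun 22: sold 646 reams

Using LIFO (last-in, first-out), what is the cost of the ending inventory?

Ending inventory = $5,870.45

Jun 22, 646 sold [LIFO — newest first]: 392 @ $2.55 + 126 @ $2.95 + 128 @ $7.55 = $2,337.70
Ending inventory: 188 @ $5.80 + 320 @ $3.45 + 289 @ $6.45 + 240 @ $7.55 = $5,870.45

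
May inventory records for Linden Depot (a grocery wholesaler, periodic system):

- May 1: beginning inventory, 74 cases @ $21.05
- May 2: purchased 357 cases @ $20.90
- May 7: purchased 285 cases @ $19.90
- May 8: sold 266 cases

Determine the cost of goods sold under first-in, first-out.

May 8, 266 sold [FIFO — oldest first]: 74 @ $21.05 + 192 @ $20.90 = $5,570.50
Ending inventory: 165 @ $20.90 + 285 @ $19.90 = $9,120.00
Check: goods available $14,690.50 = COGS $5,570.50 + ending $9,120.00

COGS = $5,570.50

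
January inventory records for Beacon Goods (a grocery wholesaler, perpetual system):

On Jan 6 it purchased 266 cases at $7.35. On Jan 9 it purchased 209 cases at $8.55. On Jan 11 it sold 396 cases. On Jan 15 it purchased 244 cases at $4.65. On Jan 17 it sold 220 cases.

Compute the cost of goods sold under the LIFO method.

COGS = $4,184.40

Jan 11, 396 sold [LIFO — newest first]: 209 @ $8.55 + 187 @ $7.35 = $3,161.40
Jan 17, 220 sold [LIFO — newest first]: 220 @ $4.65 = $1,023.00
Total COGS = $3,161.40 + $1,023.00 = $4,184.40
Ending inventory: 79 @ $7.35 + 24 @ $4.65 = $692.25
Check: goods available $4,876.65 = COGS $4,184.40 + ending $692.25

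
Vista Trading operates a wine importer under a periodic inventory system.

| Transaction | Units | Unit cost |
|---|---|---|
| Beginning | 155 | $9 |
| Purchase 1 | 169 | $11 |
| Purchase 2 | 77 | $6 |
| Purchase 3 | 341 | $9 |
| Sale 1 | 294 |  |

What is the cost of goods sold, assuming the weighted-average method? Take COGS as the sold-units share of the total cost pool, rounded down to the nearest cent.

COGS = $2,688.39

Sale 1, sell 294: 294/742 × $6,785.00 → $2,688.39
Ending inventory (cost pool remaining) = $4,096.61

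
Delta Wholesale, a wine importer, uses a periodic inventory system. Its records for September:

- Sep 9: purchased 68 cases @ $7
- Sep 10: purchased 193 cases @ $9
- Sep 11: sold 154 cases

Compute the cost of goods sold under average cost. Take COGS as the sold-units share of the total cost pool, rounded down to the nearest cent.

Sep 11, sell 154: 154/261 × $2,213.00 → $1,305.75
Ending inventory (cost pool remaining) = $907.25

COGS = $1,305.75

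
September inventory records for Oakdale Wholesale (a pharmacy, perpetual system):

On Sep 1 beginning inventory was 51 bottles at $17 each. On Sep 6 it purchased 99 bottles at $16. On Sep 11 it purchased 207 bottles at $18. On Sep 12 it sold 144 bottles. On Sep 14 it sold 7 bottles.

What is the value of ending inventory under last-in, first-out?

Sep 12, 144 sold [LIFO — newest first]: 144 @ $18 = $2,592
Sep 14, 7 sold [LIFO — newest first]: 7 @ $18 = $126
Total COGS = $2,592 + $126 = $2,718
Ending inventory: 51 @ $17 + 99 @ $16 + 56 @ $18 = $3,459
Check: goods available $6,177 = COGS $2,718 + ending $3,459

Ending inventory = $3,459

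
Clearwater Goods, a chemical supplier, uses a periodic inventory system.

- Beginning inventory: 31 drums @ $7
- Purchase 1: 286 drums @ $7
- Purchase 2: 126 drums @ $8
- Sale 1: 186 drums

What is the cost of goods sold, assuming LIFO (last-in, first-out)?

COGS = $1,428

Sale 1 (186) [LIFO — newest first]: 126 @ $8 + 60 @ $7 = $1,428
Ending inventory: 31 @ $7 + 226 @ $7 = $1,799
Check: goods available $3,227 = COGS $1,428 + ending $1,799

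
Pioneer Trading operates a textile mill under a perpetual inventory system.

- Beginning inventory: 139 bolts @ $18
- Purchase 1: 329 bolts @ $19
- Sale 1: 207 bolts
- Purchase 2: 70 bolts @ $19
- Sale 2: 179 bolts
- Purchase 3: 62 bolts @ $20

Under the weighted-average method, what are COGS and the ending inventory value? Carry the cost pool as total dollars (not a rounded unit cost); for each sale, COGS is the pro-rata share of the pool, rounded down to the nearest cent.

COGS = $7,230.59; ending inventory = $4,092.41

After Beginning: 139 on hand, pool $2,502.00 (≈ $18.0000 each)
After Purchase 1: 468 on hand, pool $8,753.00 (≈ $18.7030 each)
Sale 1, sell 207: 207/468 × $8,753.00 → $3,871.51
After Purchase 2: 331 on hand, pool $6,211.49 (≈ $18.7658 each)
Sale 2, sell 179: 179/331 × $6,211.49 → $3,359.08
After Purchase 3: 214 on hand, pool $4,092.41 (≈ $19.1234 each)
Total COGS = $3,871.51 + $3,359.08 = $7,230.59
Ending inventory (cost pool remaining) = $4,092.41
Check: goods available $11,323.00 = COGS $7,230.59 + ending $4,092.41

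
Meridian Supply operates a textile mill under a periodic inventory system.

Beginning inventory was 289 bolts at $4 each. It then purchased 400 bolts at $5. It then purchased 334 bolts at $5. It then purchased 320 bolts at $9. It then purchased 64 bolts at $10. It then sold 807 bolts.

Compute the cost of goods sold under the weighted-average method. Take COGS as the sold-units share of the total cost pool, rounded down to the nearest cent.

Sale 1, sell 807: 807/1407 × $8,346.00 → $4,786.93
Ending inventory (cost pool remaining) = $3,559.07

COGS = $4,786.93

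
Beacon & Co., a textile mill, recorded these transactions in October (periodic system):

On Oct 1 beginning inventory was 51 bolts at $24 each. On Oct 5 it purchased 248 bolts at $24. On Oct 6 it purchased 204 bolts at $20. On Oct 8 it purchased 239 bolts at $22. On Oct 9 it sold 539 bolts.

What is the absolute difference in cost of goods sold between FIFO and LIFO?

$406

FIFO COGS: 51 @ $24 + 248 @ $24 + 204 @ $20 + 36 @ $22 = $12,048
LIFO COGS: 239 @ $22 + 204 @ $20 + 96 @ $24 = $11,642
Difference = |$12,048 − $11,642| = $406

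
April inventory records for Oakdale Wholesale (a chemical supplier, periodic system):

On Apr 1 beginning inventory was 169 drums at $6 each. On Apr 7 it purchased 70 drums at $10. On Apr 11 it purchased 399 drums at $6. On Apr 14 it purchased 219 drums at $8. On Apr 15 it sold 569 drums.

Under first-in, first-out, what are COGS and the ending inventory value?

COGS = $3,694; ending inventory = $2,166

Apr 15, 569 sold [FIFO — oldest first]: 169 @ $6 + 70 @ $10 + 330 @ $6 = $3,694
Ending inventory: 69 @ $6 + 219 @ $8 = $2,166
Check: goods available $5,860 = COGS $3,694 + ending $2,166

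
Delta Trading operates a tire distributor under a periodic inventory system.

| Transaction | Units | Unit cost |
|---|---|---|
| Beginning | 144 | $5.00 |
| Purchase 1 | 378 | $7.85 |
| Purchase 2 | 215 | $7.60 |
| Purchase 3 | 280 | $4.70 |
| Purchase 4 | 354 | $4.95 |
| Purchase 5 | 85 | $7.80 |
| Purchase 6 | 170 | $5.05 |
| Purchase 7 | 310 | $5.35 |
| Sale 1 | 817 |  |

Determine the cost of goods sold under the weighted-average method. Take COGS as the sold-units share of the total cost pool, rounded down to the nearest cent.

Sale 1, sell 817: 817/1936 × $11,569.60 → $4,882.41
Ending inventory (cost pool remaining) = $6,687.19

COGS = $4,882.41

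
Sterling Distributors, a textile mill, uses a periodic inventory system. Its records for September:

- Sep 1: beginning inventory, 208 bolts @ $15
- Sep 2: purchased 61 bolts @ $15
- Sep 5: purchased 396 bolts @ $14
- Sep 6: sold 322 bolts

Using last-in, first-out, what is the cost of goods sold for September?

COGS = $4,508

Sep 6, 322 sold [LIFO — newest first]: 322 @ $14 = $4,508
Ending inventory: 208 @ $15 + 61 @ $15 + 74 @ $14 = $5,071
Check: goods available $9,579 = COGS $4,508 + ending $5,071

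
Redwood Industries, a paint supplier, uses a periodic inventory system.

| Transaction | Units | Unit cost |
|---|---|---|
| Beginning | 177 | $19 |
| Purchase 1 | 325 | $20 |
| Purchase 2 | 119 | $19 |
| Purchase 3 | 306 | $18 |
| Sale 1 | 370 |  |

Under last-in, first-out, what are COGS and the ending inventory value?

COGS = $6,724; ending inventory = $10,908

Sale 1 (370) [LIFO — newest first]: 306 @ $18 + 64 @ $19 = $6,724
Ending inventory: 177 @ $19 + 325 @ $20 + 55 @ $19 = $10,908
Check: goods available $17,632 = COGS $6,724 + ending $10,908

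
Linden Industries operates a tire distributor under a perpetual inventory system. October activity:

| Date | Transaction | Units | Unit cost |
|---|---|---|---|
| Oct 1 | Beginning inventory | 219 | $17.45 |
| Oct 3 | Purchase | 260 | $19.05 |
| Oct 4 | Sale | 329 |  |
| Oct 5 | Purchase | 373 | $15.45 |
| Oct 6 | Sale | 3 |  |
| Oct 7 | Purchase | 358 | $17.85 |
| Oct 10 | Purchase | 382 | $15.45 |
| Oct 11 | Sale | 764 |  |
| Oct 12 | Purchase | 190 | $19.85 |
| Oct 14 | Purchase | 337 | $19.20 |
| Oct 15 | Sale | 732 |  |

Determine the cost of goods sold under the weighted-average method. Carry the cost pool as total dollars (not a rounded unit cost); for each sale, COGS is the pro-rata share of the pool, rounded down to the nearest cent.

After Oct 1: 219 on hand, pool $3,821.55 (≈ $17.4500 each)
After Oct 3: 479 on hand, pool $8,774.55 (≈ $18.3185 each)
Oct 4, sell 329: 329/479 × $8,774.55 → $6,026.77
After Oct 5: 523 on hand, pool $8,510.63 (≈ $16.2727 each)
Oct 6, sell 3: 3/523 × $8,510.63 → $48.81
After Oct 7: 878 on hand, pool $14,852.12 (≈ $16.9159 each)
After Oct 10: 1260 on hand, pool $20,754.02 (≈ $16.4714 each)
Oct 11, sell 764: 764/1260 × $20,754.02 → $12,584.18
After Oct 12: 686 on hand, pool $11,941.34 (≈ $17.4072 each)
After Oct 14: 1023 on hand, pool $18,411.74 (≈ $17.9978 each)
Oct 15, sell 732: 732/1023 × $18,411.74 → $13,174.38
Total COGS = $6,026.77 + $48.81 + $12,584.18 + $13,174.38 = $31,834.14
Ending inventory (cost pool remaining) = $5,237.36

COGS = $31,834.14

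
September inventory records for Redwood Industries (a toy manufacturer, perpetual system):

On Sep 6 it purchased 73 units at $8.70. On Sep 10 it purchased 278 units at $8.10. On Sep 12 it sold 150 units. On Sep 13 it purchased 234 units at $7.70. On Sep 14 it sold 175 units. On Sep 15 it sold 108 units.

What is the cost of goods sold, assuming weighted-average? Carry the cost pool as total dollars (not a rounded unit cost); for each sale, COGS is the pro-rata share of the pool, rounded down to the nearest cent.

COGS = $3,481.43

After Sep 6: 73 on hand, pool $635.10 (≈ $8.7000 each)
After Sep 10: 351 on hand, pool $2,886.90 (≈ $8.2248 each)
Sep 12, sell 150: 150/351 × $2,886.90 → $1,233.71
After Sep 13: 435 on hand, pool $3,454.99 (≈ $7.9425 each)
Sep 14, sell 175: 175/435 × $3,454.99 → $1,389.93
Sep 15, sell 108: 108/260 × $2,065.06 → $857.79
Total COGS = $1,233.71 + $1,389.93 + $857.79 = $3,481.43
Ending inventory (cost pool remaining) = $1,207.27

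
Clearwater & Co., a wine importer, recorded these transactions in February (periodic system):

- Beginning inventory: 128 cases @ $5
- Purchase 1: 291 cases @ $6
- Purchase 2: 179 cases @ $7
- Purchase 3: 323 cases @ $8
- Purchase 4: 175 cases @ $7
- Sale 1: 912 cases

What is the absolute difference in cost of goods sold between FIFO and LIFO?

FIFO COGS: 128 @ $5 + 291 @ $6 + 179 @ $7 + 314 @ $8 = $6,151
LIFO COGS: 175 @ $7 + 323 @ $8 + 179 @ $7 + 235 @ $6 = $6,472
Difference = |$6,151 − $6,472| = $321

$321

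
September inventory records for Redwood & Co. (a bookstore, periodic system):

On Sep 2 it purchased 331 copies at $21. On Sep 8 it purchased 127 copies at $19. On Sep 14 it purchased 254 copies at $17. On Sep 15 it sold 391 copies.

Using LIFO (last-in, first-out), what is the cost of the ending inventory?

Sep 15, 391 sold [LIFO — newest first]: 254 @ $17 + 127 @ $19 + 10 @ $21 = $6,941
Ending inventory: 321 @ $21 = $6,741

Ending inventory = $6,741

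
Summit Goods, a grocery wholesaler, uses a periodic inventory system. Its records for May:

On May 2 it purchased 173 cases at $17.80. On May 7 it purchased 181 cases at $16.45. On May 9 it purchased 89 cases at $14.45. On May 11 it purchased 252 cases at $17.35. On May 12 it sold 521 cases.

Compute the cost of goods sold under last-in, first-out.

COGS = $8,619.25

May 12, 521 sold [LIFO — newest first]: 252 @ $17.35 + 89 @ $14.45 + 180 @ $16.45 = $8,619.25
Ending inventory: 173 @ $17.80 + 1 @ $16.45 = $3,095.85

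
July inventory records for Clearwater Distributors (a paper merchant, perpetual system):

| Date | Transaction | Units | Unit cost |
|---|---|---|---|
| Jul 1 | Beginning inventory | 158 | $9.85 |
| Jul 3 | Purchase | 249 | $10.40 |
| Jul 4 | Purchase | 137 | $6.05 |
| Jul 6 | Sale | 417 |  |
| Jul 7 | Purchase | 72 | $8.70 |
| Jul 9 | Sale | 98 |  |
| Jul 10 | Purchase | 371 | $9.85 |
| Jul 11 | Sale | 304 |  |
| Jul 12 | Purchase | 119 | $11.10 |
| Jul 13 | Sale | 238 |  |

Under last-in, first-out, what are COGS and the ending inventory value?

COGS = $10,093.75; ending inventory = $482.65

Jul 6, 417 sold [LIFO — newest first]: 137 @ $6.05 + 249 @ $10.40 + 31 @ $9.85 = $3,723.80
Jul 9, 98 sold [LIFO — newest first]: 72 @ $8.70 + 26 @ $9.85 = $882.50
Jul 11, 304 sold [LIFO — newest first]: 304 @ $9.85 = $2,994.40
Jul 13, 238 sold [LIFO — newest first]: 119 @ $11.10 + 67 @ $9.85 + 52 @ $9.85 = $2,493.05
Total COGS = $3,723.80 + $882.50 + $2,994.40 + $2,493.05 = $10,093.75
Ending inventory: 49 @ $9.85 = $482.65
Check: goods available $10,576.40 = COGS $10,093.75 + ending $482.65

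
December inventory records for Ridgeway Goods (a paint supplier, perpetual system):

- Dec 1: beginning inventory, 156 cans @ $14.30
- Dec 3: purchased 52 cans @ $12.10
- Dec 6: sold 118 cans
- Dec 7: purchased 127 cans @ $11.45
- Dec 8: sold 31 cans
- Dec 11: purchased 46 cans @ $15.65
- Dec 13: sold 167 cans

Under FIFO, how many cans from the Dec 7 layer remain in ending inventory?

Dec 6, 118 sold [FIFO — oldest first]: 118 @ $14.30 = $1,687.40
Dec 8, 31 sold [FIFO — oldest first]: 31 @ $14.30 = $443.30
Dec 13, 167 sold [FIFO — oldest first]: 7 @ $14.30 + 52 @ $12.10 + 108 @ $11.45 = $1,965.90
Total COGS = $1,687.40 + $443.30 + $1,965.90 = $4,096.60
Ending inventory: 19 @ $11.45 + 46 @ $15.65 = $937.45

19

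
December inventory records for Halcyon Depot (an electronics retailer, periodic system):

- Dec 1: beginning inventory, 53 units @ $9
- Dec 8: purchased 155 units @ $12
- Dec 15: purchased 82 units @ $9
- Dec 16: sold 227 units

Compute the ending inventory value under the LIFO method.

Ending inventory = $597

Dec 16, 227 sold [LIFO — newest first]: 82 @ $9 + 145 @ $12 = $2,478
Ending inventory: 53 @ $9 + 10 @ $12 = $597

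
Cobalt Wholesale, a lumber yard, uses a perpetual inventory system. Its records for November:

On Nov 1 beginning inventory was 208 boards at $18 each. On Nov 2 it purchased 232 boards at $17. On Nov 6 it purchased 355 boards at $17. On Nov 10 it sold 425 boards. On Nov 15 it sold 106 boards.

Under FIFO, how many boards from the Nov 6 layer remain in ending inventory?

264

Nov 10, 425 sold [FIFO — oldest first]: 208 @ $18 + 217 @ $17 = $7,433
Nov 15, 106 sold [FIFO — oldest first]: 15 @ $17 + 91 @ $17 = $1,802
Total COGS = $7,433 + $1,802 = $9,235
Ending inventory: 264 @ $17 = $4,488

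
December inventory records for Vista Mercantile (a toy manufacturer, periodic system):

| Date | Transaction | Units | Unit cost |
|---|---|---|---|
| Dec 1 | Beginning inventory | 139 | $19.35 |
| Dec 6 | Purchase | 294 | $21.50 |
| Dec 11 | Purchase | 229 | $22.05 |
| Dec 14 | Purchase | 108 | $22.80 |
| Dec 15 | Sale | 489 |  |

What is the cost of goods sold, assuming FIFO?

COGS = $10,245.45

Dec 15, 489 sold [FIFO — oldest first]: 139 @ $19.35 + 294 @ $21.50 + 56 @ $22.05 = $10,245.45
Ending inventory: 173 @ $22.05 + 108 @ $22.80 = $6,277.05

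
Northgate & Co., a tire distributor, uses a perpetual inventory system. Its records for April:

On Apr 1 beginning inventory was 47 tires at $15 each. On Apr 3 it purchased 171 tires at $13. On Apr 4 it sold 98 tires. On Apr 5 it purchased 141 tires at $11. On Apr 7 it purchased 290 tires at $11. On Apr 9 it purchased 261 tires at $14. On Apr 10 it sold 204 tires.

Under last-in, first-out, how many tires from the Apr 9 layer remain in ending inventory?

Apr 4, 98 sold [LIFO — newest first]: 98 @ $13 = $1,274
Apr 10, 204 sold [LIFO — newest first]: 204 @ $14 = $2,856
Total COGS = $1,274 + $2,856 = $4,130
Ending inventory: 47 @ $15 + 73 @ $13 + 141 @ $11 + 290 @ $11 + 57 @ $14 = $7,193
Check: goods available $11,323 = COGS $4,130 + ending $7,193

57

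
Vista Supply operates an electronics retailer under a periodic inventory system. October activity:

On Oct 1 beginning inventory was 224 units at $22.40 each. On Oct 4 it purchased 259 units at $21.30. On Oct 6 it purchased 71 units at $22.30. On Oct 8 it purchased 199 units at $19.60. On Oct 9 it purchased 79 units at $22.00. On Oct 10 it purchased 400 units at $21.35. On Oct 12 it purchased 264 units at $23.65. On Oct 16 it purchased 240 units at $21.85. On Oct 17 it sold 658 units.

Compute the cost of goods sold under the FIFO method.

Oct 17, 658 sold [FIFO — oldest first]: 224 @ $22.40 + 259 @ $21.30 + 71 @ $22.30 + 104 @ $19.60 = $14,156.00
Ending inventory: 95 @ $19.60 + 79 @ $22.00 + 400 @ $21.35 + 264 @ $23.65 + 240 @ $21.85 = $23,627.60
Check: goods available $37,783.60 = COGS $14,156.00 + ending $23,627.60

COGS = $14,156.00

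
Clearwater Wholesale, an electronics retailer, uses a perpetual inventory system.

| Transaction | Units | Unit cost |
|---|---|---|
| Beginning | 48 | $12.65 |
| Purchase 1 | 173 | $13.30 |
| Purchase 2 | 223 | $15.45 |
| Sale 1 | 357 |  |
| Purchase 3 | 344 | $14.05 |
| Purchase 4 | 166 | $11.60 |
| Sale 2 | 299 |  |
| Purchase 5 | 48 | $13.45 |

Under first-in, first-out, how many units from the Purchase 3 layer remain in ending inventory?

Sale 1 (357) [FIFO — oldest first]: 48 @ $12.65 + 173 @ $13.30 + 136 @ $15.45 = $5,009.30
Sale 2 (299) [FIFO — oldest first]: 87 @ $15.45 + 212 @ $14.05 = $4,322.75
Total COGS = $5,009.30 + $4,322.75 = $9,332.05
Ending inventory: 132 @ $14.05 + 166 @ $11.60 + 48 @ $13.45 = $4,425.80

132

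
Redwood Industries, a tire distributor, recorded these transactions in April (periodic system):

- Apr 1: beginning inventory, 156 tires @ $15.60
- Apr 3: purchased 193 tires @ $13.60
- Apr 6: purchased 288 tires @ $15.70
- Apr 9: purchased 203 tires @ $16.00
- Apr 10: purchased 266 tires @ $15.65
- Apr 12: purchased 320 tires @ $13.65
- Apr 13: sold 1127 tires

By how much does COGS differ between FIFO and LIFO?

$297.05

FIFO COGS: 156 @ $15.60 + 193 @ $13.60 + 288 @ $15.70 + 203 @ $16.00 + 266 @ $15.65 + 21 @ $13.65 = $17,277.55
LIFO COGS: 320 @ $13.65 + 266 @ $15.65 + 203 @ $16.00 + 288 @ $15.70 + 50 @ $13.60 = $16,980.50
Difference = |$17,277.55 − $16,980.50| = $297.05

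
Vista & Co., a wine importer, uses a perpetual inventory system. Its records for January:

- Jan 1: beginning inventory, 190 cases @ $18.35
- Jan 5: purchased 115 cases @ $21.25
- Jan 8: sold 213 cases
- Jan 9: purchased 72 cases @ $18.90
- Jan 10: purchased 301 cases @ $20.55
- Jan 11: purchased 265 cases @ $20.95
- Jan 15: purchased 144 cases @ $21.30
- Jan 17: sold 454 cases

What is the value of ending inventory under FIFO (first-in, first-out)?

Ending inventory = $8,845.00

Jan 8, 213 sold [FIFO — oldest first]: 190 @ $18.35 + 23 @ $21.25 = $3,975.25
Jan 17, 454 sold [FIFO — oldest first]: 92 @ $21.25 + 72 @ $18.90 + 290 @ $20.55 = $9,275.30
Total COGS = $3,975.25 + $9,275.30 = $13,250.55
Ending inventory: 11 @ $20.55 + 265 @ $20.95 + 144 @ $21.30 = $8,845.00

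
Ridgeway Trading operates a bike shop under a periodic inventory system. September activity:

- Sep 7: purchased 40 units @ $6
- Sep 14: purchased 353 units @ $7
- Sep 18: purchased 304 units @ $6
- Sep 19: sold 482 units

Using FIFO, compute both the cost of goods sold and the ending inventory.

COGS = $3,245; ending inventory = $1,290

Sep 19, 482 sold [FIFO — oldest first]: 40 @ $6 + 353 @ $7 + 89 @ $6 = $3,245
Ending inventory: 215 @ $6 = $1,290
Check: goods available $4,535 = COGS $3,245 + ending $1,290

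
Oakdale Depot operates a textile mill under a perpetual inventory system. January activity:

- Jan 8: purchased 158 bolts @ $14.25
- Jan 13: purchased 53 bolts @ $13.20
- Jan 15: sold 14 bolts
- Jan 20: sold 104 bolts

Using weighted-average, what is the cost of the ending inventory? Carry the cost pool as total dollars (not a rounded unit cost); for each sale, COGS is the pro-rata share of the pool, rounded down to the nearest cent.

After Jan 8: 158 on hand, pool $2,251.50 (≈ $14.2500 each)
After Jan 13: 211 on hand, pool $2,951.10 (≈ $13.9863 each)
Jan 15, sell 14: 14/211 × $2,951.10 → $195.80
Jan 20, sell 104: 104/197 × $2,755.30 → $1,454.57
Total COGS = $195.80 + $1,454.57 = $1,650.37
Ending inventory (cost pool remaining) = $1,300.73
Check: goods available $2,951.10 = COGS $1,650.37 + ending $1,300.73

Ending inventory = $1,300.73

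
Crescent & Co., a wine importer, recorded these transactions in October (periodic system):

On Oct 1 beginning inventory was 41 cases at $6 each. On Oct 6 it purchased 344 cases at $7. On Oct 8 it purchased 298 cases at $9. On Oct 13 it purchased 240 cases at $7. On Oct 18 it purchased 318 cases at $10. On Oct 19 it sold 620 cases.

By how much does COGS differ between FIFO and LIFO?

$649

FIFO COGS: 41 @ $6 + 344 @ $7 + 235 @ $9 = $4,769
LIFO COGS: 318 @ $10 + 240 @ $7 + 62 @ $9 = $5,418
Difference = |$4,769 − $5,418| = $649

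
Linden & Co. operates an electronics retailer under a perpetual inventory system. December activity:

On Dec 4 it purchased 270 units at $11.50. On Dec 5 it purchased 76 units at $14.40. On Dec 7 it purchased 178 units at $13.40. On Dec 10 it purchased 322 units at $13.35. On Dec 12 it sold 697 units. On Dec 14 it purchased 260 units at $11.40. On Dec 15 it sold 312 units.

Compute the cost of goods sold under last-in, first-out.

Dec 12, 697 sold [LIFO — newest first]: 322 @ $13.35 + 178 @ $13.40 + 76 @ $14.40 + 121 @ $11.50 = $9,169.80
Dec 15, 312 sold [LIFO — newest first]: 260 @ $11.40 + 52 @ $11.50 = $3,562.00
Total COGS = $9,169.80 + $3,562.00 = $12,731.80
Ending inventory: 97 @ $11.50 = $1,115.50

COGS = $12,731.80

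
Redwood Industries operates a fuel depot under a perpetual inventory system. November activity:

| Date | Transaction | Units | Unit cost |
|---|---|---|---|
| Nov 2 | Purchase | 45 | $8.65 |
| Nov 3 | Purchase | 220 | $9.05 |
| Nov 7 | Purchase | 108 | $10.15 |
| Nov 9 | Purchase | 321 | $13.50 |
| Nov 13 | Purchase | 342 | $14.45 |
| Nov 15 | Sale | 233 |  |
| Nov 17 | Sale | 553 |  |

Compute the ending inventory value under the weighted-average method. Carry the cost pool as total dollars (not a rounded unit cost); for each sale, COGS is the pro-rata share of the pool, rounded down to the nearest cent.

Ending inventory = $3,077.19

After Nov 2: 45 on hand, pool $389.25 (≈ $8.6500 each)
After Nov 3: 265 on hand, pool $2,380.25 (≈ $8.9821 each)
After Nov 7: 373 on hand, pool $3,476.45 (≈ $9.3202 each)
After Nov 9: 694 on hand, pool $7,809.95 (≈ $11.2535 each)
After Nov 13: 1036 on hand, pool $12,751.85 (≈ $12.3087 each)
Nov 15, sell 233: 233/1036 × $12,751.85 → $2,867.93
Nov 17, sell 553: 553/803 × $9,883.92 → $6,806.73
Total COGS = $2,867.93 + $6,806.73 = $9,674.66
Ending inventory (cost pool remaining) = $3,077.19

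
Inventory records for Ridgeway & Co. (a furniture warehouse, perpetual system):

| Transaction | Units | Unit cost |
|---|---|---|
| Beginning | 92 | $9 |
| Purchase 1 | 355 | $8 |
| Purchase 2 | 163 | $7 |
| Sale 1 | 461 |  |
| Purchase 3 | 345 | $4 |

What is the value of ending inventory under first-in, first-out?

Sale 1 (461) [FIFO — oldest first]: 92 @ $9 + 355 @ $8 + 14 @ $7 = $3,766
Ending inventory: 149 @ $7 + 345 @ $4 = $2,423

Ending inventory = $2,423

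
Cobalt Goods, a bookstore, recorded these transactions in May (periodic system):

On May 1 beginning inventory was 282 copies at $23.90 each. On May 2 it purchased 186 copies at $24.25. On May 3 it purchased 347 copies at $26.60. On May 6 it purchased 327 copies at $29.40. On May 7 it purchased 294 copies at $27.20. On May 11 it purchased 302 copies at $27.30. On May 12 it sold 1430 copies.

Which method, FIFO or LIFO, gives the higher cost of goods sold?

FIFO COGS: 282 @ $23.90 + 186 @ $24.25 + 347 @ $26.60 + 327 @ $29.40 + 288 @ $27.20 = $37,927.90
LIFO COGS: 302 @ $27.30 + 294 @ $27.20 + 327 @ $29.40 + 347 @ $26.60 + 160 @ $24.25 = $38,965.40

LIFO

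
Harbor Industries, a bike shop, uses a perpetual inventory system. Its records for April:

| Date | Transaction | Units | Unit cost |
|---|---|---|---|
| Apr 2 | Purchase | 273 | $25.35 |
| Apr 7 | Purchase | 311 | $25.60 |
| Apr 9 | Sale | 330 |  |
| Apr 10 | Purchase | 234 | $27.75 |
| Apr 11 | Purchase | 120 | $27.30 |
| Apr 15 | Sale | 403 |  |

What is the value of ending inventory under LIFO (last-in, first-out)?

Apr 9, 330 sold [LIFO — newest first]: 311 @ $25.60 + 19 @ $25.35 = $8,443.25
Apr 15, 403 sold [LIFO — newest first]: 120 @ $27.30 + 234 @ $27.75 + 49 @ $25.35 = $11,011.65
Total COGS = $8,443.25 + $11,011.65 = $19,454.90
Ending inventory: 205 @ $25.35 = $5,196.75

Ending inventory = $5,196.75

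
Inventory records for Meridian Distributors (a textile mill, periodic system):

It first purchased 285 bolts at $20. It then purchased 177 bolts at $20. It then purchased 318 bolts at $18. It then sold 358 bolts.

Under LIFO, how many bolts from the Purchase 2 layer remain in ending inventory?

Sale 1 (358) [LIFO — newest first]: 318 @ $18 + 40 @ $20 = $6,524
Ending inventory: 285 @ $20 + 137 @ $20 = $8,440

137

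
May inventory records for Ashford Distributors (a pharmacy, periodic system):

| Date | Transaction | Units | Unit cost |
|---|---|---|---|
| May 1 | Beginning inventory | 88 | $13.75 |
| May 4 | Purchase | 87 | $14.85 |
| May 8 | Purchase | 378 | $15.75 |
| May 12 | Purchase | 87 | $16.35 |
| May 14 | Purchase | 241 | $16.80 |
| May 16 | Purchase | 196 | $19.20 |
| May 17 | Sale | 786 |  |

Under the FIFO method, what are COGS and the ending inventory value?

May 17, 786 sold [FIFO — oldest first]: 88 @ $13.75 + 87 @ $14.85 + 378 @ $15.75 + 87 @ $16.35 + 146 @ $16.80 = $12,330.70
Ending inventory: 95 @ $16.80 + 196 @ $19.20 = $5,359.20
Check: goods available $17,689.90 = COGS $12,330.70 + ending $5,359.20

COGS = $12,330.70; ending inventory = $5,359.20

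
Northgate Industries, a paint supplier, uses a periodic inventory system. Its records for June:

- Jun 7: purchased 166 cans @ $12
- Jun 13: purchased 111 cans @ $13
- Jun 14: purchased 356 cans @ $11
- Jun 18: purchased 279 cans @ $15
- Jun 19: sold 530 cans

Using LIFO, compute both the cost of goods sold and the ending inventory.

Jun 19, 530 sold [LIFO — newest first]: 279 @ $15 + 251 @ $11 = $6,946
Ending inventory: 166 @ $12 + 111 @ $13 + 105 @ $11 = $4,590

COGS = $6,946; ending inventory = $4,590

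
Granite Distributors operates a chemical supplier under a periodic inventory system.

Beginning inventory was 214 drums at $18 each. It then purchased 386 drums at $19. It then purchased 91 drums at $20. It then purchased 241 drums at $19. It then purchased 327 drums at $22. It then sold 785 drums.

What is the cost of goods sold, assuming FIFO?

Sale 1 (785) [FIFO — oldest first]: 214 @ $18 + 386 @ $19 + 91 @ $20 + 94 @ $19 = $14,792
Ending inventory: 147 @ $19 + 327 @ $22 = $9,987

COGS = $14,792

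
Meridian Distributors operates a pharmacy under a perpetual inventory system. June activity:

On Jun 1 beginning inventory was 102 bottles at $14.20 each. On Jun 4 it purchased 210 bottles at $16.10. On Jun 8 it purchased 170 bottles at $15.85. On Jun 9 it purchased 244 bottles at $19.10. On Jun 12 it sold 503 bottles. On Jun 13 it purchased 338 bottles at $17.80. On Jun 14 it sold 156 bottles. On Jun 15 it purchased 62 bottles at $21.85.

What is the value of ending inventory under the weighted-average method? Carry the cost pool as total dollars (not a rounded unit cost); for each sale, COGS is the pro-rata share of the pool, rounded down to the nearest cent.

Ending inventory = $8,399.95

After Jun 1: 102 on hand, pool $1,448.40 (≈ $14.2000 each)
After Jun 4: 312 on hand, pool $4,829.40 (≈ $15.4788 each)
After Jun 8: 482 on hand, pool $7,523.90 (≈ $15.6098 each)
After Jun 9: 726 on hand, pool $12,184.30 (≈ $16.7828 each)
Jun 12, sell 503: 503/726 × $12,184.30 → $8,441.73
After Jun 13: 561 on hand, pool $9,758.97 (≈ $17.3957 each)
Jun 14, sell 156: 156/561 × $9,758.97 → $2,713.72
After Jun 15: 467 on hand, pool $8,399.95 (≈ $17.9870 each)
Total COGS = $8,441.73 + $2,713.72 = $11,155.45
Ending inventory (cost pool remaining) = $8,399.95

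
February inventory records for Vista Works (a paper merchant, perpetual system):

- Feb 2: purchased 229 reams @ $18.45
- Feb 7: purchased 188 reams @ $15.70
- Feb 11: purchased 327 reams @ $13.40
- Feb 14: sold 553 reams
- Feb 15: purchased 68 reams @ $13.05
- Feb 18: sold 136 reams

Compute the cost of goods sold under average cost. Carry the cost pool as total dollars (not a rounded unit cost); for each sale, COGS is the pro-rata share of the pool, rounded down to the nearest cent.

After Feb 2: 229 on hand, pool $4,225.05 (≈ $18.4500 each)
After Feb 7: 417 on hand, pool $7,176.65 (≈ $17.2102 each)
After Feb 11: 744 on hand, pool $11,558.45 (≈ $15.5356 each)
Feb 14, sell 553: 553/744 × $11,558.45 → $8,591.15
After Feb 15: 259 on hand, pool $3,854.70 (≈ $14.8830 each)
Feb 18, sell 136: 136/259 × $3,854.70 → $2,024.08
Total COGS = $8,591.15 + $2,024.08 = $10,615.23
Ending inventory (cost pool remaining) = $1,830.62
Check: goods available $12,445.85 = COGS $10,615.23 + ending $1,830.62

COGS = $10,615.23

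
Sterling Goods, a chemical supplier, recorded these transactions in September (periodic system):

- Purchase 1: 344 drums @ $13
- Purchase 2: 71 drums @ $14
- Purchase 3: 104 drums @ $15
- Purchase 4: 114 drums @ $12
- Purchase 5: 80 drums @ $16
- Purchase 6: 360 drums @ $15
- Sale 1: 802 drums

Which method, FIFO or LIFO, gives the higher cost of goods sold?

FIFO COGS: 344 @ $13 + 71 @ $14 + 104 @ $15 + 114 @ $12 + 80 @ $16 + 89 @ $15 = $11,009
LIFO COGS: 360 @ $15 + 80 @ $16 + 114 @ $12 + 104 @ $15 + 71 @ $14 + 73 @ $13 = $11,551

LIFO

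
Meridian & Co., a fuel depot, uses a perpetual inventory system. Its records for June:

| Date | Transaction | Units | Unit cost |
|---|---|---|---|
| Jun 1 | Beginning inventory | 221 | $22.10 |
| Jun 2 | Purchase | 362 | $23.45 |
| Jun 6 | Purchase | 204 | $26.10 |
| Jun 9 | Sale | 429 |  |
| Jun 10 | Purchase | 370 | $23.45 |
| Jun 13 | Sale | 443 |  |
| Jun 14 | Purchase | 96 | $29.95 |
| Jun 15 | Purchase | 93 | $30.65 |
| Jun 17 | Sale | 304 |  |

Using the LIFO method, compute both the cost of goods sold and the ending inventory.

COGS = $29,342.55; ending inventory = $3,757.00

Jun 9, 429 sold [LIFO — newest first]: 204 @ $26.10 + 225 @ $23.45 = $10,600.65
Jun 13, 443 sold [LIFO — newest first]: 370 @ $23.45 + 73 @ $23.45 = $10,388.35
Jun 17, 304 sold [LIFO — newest first]: 93 @ $30.65 + 96 @ $29.95 + 64 @ $23.45 + 51 @ $22.10 = $8,353.55
Total COGS = $10,600.65 + $10,388.35 + $8,353.55 = $29,342.55
Ending inventory: 170 @ $22.10 = $3,757.00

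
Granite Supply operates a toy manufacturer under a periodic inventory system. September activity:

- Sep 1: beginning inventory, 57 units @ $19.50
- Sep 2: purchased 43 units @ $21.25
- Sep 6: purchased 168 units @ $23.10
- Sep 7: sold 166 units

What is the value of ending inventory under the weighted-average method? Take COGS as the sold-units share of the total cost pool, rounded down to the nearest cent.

Sep 7, sell 166: 166/268 × $5,906.05 → $3,658.22
Ending inventory (cost pool remaining) = $2,247.83
Check: goods available $5,906.05 = COGS $3,658.22 + ending $2,247.83

Ending inventory = $2,247.83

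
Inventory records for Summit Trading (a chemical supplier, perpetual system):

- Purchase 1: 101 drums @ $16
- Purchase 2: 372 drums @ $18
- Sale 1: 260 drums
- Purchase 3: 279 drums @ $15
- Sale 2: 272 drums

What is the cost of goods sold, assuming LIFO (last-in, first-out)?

Sale 1 (260) [LIFO — newest first]: 260 @ $18 = $4,680
Sale 2 (272) [LIFO — newest first]: 272 @ $15 = $4,080
Total COGS = $4,680 + $4,080 = $8,760
Ending inventory: 101 @ $16 + 112 @ $18 + 7 @ $15 = $3,737
Check: goods available $12,497 = COGS $8,760 + ending $3,737

COGS = $8,760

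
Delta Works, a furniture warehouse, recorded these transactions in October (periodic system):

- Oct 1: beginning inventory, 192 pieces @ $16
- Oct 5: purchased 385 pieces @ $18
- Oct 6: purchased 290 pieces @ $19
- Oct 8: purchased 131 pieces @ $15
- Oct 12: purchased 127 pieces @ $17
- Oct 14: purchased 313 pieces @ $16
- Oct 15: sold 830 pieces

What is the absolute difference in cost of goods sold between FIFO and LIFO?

$756

FIFO COGS: 192 @ $16 + 385 @ $18 + 253 @ $19 = $14,809
LIFO COGS: 313 @ $16 + 127 @ $17 + 131 @ $15 + 259 @ $19 = $14,053
Difference = |$14,809 − $14,053| = $756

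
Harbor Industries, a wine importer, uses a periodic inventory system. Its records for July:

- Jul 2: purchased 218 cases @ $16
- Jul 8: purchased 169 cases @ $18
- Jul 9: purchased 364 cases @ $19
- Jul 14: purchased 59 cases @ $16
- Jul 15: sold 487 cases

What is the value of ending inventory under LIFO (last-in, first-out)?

Ending inventory = $5,378

Jul 15, 487 sold [LIFO — newest first]: 59 @ $16 + 364 @ $19 + 64 @ $18 = $9,012
Ending inventory: 218 @ $16 + 105 @ $18 = $5,378
Check: goods available $14,390 = COGS $9,012 + ending $5,378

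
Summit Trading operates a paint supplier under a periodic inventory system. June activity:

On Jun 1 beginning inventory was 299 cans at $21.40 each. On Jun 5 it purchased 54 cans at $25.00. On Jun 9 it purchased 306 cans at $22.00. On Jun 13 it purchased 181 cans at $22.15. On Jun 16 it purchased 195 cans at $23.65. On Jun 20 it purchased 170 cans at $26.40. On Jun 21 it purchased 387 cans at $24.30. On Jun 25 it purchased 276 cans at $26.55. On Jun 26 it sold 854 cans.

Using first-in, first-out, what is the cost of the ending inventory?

Jun 26, 854 sold [FIFO — oldest first]: 299 @ $21.40 + 54 @ $25.00 + 306 @ $22.00 + 181 @ $22.15 + 14 @ $23.65 = $18,820.85
Ending inventory: 181 @ $23.65 + 170 @ $26.40 + 387 @ $24.30 + 276 @ $26.55 = $25,500.55
Check: goods available $44,321.40 = COGS $18,820.85 + ending $25,500.55

Ending inventory = $25,500.55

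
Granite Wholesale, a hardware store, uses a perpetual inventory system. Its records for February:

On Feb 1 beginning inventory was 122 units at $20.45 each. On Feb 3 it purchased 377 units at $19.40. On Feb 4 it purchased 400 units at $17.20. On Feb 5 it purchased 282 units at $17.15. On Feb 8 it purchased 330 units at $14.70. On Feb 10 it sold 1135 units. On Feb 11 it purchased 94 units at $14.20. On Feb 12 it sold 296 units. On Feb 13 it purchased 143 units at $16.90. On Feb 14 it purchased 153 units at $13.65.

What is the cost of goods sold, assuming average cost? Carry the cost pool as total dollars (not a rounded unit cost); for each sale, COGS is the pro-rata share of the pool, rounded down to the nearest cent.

COGS = $24,786.76

After Feb 1: 122 on hand, pool $2,494.90 (≈ $20.4500 each)
After Feb 3: 499 on hand, pool $9,808.70 (≈ $19.6567 each)
After Feb 4: 899 on hand, pool $16,688.70 (≈ $18.5636 each)
After Feb 5: 1181 on hand, pool $21,525.00 (≈ $18.2261 each)
After Feb 8: 1511 on hand, pool $26,376.00 (≈ $17.4560 each)
Feb 10, sell 1135: 1135/1511 × $26,376.00 → $19,812.54
After Feb 11: 470 on hand, pool $7,898.26 (≈ $16.8048 each)
Feb 12, sell 296: 296/470 × $7,898.26 → $4,974.22
After Feb 13: 317 on hand, pool $5,340.74 (≈ $16.8478 each)
After Feb 14: 470 on hand, pool $7,429.19 (≈ $15.8068 each)
Total COGS = $19,812.54 + $4,974.22 = $24,786.76
Ending inventory (cost pool remaining) = $7,429.19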